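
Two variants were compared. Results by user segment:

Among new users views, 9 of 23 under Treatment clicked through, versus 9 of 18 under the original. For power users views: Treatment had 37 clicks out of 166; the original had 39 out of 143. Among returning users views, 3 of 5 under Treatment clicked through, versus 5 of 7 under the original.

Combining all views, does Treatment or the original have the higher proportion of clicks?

the original

New users: Treatment 9/23 = 39.1%, the original 9/18 = 50.0% → the original
Power users: Treatment 37/166 = 22.3%, the original 39/143 = 27.3% → the original
Returning users: Treatment 3/5 = 60.0%, the original 5/7 = 71.4% → the original
Overall: Treatment 49/194 = 25.3%, the original 53/168 = 31.5% → the original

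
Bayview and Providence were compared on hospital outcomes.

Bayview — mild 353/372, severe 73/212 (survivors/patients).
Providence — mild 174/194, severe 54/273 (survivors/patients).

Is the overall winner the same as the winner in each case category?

Yes

Mild: Bayview 353/372 = 94.9%, Providence 174/194 = 89.7% → Bayview
Severe: Bayview 73/212 = 34.4%, Providence 54/273 = 19.8% → Bayview
Overall: Bayview 426/584 = 72.9%, Providence 228/467 = 48.8% → Bayview
Bayview wins overall and in every case group — no reversal.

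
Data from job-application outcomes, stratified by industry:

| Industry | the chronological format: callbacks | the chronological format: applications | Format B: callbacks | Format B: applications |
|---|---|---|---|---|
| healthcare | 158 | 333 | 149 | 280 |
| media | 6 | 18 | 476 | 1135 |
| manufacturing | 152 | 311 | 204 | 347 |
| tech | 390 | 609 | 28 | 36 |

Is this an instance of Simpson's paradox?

Yes

Healthcare: the chronological format 158/333 = 47.4%, Format B 149/280 = 53.2% → Format B
Media: the chronological format 6/18 = 33.3%, Format B 476/1135 = 41.9% → Format B
Manufacturing: the chronological format 152/311 = 48.9%, Format B 204/347 = 58.8% → Format B
Tech: the chronological format 390/609 = 64.0%, Format B 28/36 = 77.8% → Format B
Overall: the chronological format 706/1271 = 55.5%, Format B 857/1798 = 47.7% → the chronological format
Format B wins each industry group but the chronological format wins overall — the comparison reverses. Format B's applications skew toward media, which has a lower base rate.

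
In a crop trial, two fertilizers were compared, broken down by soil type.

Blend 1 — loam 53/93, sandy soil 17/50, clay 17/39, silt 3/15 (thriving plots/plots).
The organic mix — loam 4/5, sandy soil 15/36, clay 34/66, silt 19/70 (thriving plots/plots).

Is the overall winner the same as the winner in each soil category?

No

Loam: Blend 1 53/93 = 57.0%, the organic mix 4/5 = 80.0% → the organic mix
Sandy soil: Blend 1 17/50 = 34.0%, the organic mix 15/36 = 41.7% → the organic mix
Clay: Blend 1 17/39 = 43.6%, the organic mix 34/66 = 51.5% → the organic mix
Silt: Blend 1 3/15 = 20.0%, the organic mix 19/70 = 27.1% → the organic mix
Overall: Blend 1 90/197 = 45.7%, the organic mix 72/177 = 40.7% → Blend 1
The organic mix wins each soil group but Blend 1 wins overall — the comparison reverses. The organic mix's plots skew toward silt, which has a lower base rate.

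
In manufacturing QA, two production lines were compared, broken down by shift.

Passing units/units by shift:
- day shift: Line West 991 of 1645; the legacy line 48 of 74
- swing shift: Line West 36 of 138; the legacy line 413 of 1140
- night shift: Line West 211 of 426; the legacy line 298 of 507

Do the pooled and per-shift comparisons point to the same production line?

No

Day shift: Line West 991/1645 = 60.2%, the legacy line 48/74 = 64.9% → the legacy line
Swing shift: Line West 36/138 = 26.1%, the legacy line 413/1140 = 36.2% → the legacy line
Night shift: Line West 211/426 = 49.5%, the legacy line 298/507 = 58.8% → the legacy line
Overall: Line West 1238/2209 = 56.0%, the legacy line 759/1721 = 44.1% → Line West
The legacy line wins each shift group but Line West wins overall — the comparison reverses. The legacy line's units skew toward swing shift, which has a lower base rate.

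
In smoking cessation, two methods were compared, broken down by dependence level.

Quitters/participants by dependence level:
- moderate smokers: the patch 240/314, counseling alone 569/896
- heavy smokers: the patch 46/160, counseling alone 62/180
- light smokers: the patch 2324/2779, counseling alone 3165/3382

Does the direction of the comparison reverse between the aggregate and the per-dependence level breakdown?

Moderate smokers: the patch 240/314 = 76.4%, counseling alone 569/896 = 63.5% → the patch
Heavy smokers: the patch 46/160 = 28.8%, counseling alone 62/180 = 34.4% → counseling alone
Light smokers: the patch 2324/2779 = 83.6%, counseling alone 3165/3382 = 93.6% → counseling alone
Overall: the patch 2610/3253 = 80.2%, counseling alone 3796/4458 = 85.2% → counseling alone
Neither sweeps: the patch wins 1 of 3 groups, counseling alone wins 2. Counseling alone wins overall but not every group — no Simpson reversal.

No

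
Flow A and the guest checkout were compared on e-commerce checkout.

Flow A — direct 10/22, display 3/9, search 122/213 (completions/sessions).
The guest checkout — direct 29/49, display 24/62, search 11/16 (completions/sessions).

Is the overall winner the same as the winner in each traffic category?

Direct: Flow A 10/22 = 45.5%, the guest checkout 29/49 = 59.2% → the guest checkout
Display: Flow A 3/9 = 33.3%, the guest checkout 24/62 = 38.7% → the guest checkout
Search: Flow A 122/213 = 57.3%, the guest checkout 11/16 = 68.8% → the guest checkout
Overall: Flow A 135/244 = 55.3%, the guest checkout 64/127 = 50.4% → Flow A
The guest checkout wins each traffic group but Flow A wins overall — the comparison reverses. The guest checkout's sessions skew toward display, which has a lower base rate.

No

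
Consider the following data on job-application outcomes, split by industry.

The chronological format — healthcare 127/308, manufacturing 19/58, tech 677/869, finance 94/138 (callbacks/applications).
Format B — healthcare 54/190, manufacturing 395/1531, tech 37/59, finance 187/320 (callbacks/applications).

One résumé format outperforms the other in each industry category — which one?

Healthcare: the chronological format 127/308 = 41.2%, Format B 54/190 = 28.4% → the chronological format
Manufacturing: the chronological format 19/58 = 32.8%, Format B 395/1531 = 25.8% → the chronological format
Tech: the chronological format 677/869 = 77.9%, Format B 37/59 = 62.7% → the chronological format
Finance: the chronological format 94/138 = 68.1%, Format B 187/320 = 58.4% → the chronological format
The chronological format has the higher rate in all 4 groups.

the chronological format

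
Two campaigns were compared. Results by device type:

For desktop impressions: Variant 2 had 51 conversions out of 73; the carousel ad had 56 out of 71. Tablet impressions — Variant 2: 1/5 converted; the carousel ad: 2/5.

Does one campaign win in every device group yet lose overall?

No

Desktop: Variant 2 51/73 = 69.9%, the carousel ad 56/71 = 78.9% → the carousel ad
Tablet: Variant 2 1/5 = 20.0%, the carousel ad 2/5 = 40.0% → the carousel ad
Overall: Variant 2 52/78 = 66.7%, the carousel ad 58/76 = 76.3% → the carousel ad
The carousel ad wins overall and in every device group — no reversal.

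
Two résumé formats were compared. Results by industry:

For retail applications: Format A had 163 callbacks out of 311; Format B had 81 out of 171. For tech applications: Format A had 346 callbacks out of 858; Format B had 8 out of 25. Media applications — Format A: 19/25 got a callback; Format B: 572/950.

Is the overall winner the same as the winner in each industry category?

Retail: Format A 163/311 = 52.4%, Format B 81/171 = 47.4% → Format A
Tech: Format A 346/858 = 40.3%, Format B 8/25 = 32.0% → Format A
Media: Format A 19/25 = 76.0%, Format B 572/950 = 60.2% → Format A
Overall: Format A 528/1194 = 44.2%, Format B 661/1146 = 57.7% → Format B
Format A wins each industry group but Format B wins overall — the comparison reverses. Format A's applications skew toward tech, which has a lower base rate.

No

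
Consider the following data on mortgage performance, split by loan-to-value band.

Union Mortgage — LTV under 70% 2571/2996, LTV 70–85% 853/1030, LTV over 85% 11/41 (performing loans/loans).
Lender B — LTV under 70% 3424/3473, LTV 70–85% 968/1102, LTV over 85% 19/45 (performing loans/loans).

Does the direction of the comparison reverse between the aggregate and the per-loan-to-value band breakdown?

LTV under 70%: Union Mortgage 2571/2996 = 85.8%, Lender B 3424/3473 = 98.6% → Lender B
LTV 70–85%: Union Mortgage 853/1030 = 82.8%, Lender B 968/1102 = 87.8% → Lender B
LTV over 85%: Union Mortgage 11/41 = 26.8%, Lender B 19/45 = 42.2% → Lender B
Overall: Union Mortgage 3435/4067 = 84.5%, Lender B 4411/4620 = 95.5% → Lender B
Lender B wins overall and in every loan-to-value group — no reversal.

No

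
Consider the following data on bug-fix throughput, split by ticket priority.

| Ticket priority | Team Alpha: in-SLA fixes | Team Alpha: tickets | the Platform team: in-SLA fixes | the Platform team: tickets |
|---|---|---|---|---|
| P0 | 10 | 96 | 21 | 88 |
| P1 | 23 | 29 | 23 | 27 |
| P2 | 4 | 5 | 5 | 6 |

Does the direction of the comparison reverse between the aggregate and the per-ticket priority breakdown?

P0: Team Alpha 10/96 = 10.4%, the Platform team 21/88 = 23.9% → the Platform team
P1: Team Alpha 23/29 = 79.3%, the Platform team 23/27 = 85.2% → the Platform team
P2: Team Alpha 4/5 = 80.0%, the Platform team 5/6 = 83.3% → the Platform team
Overall: Team Alpha 37/130 = 28.5%, the Platform team 49/121 = 40.5% → the Platform team
The Platform team wins overall and in every ticket group — no reversal.

No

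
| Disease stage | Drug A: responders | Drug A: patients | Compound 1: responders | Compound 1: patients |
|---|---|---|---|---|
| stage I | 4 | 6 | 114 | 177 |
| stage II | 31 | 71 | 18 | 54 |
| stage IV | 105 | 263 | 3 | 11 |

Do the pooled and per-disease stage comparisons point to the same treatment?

Stage I: Drug A 4/6 = 66.7%, Compound 1 114/177 = 64.4% → Drug A
Stage II: Drug A 31/71 = 43.7%, Compound 1 18/54 = 33.3% → Drug A
Stage IV: Drug A 105/263 = 39.9%, Compound 1 3/11 = 27.3% → Drug A
Overall: Drug A 140/340 = 41.2%, Compound 1 135/242 = 55.8% → Compound 1
Drug A wins each disease group but Compound 1 wins overall — the comparison reverses. Drug A's patients skew toward stage IV, which has a lower base rate.

No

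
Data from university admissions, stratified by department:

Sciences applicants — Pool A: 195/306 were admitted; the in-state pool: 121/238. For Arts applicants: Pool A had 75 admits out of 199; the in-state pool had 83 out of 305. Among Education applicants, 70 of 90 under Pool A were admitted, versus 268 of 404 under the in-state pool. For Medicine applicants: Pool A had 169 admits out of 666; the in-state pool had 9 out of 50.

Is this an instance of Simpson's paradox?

Yes

Sciences: Pool A 195/306 = 63.7%, the in-state pool 121/238 = 50.8% → Pool A
Arts: Pool A 75/199 = 37.7%, the in-state pool 83/305 = 27.2% → Pool A
Education: Pool A 70/90 = 77.8%, the in-state pool 268/404 = 66.3% → Pool A
Medicine: Pool A 169/666 = 25.4%, the in-state pool 9/50 = 18.0% → Pool A
Overall: Pool A 509/1261 = 40.4%, the in-state pool 481/997 = 48.2% → the in-state pool
Pool A wins each department group but the in-state pool wins overall — the comparison reverses. Pool A's applicants skew toward Medicine, which has a lower base rate.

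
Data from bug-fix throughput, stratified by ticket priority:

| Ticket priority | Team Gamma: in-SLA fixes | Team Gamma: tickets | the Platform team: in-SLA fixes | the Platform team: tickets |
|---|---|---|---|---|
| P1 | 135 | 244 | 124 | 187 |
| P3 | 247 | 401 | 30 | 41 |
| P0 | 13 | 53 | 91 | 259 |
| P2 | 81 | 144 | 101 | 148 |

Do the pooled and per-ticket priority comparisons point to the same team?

No

P1: Team Gamma 135/244 = 55.3%, the Platform team 124/187 = 66.3% → the Platform team
P3: Team Gamma 247/401 = 61.6%, the Platform team 30/41 = 73.2% → the Platform team
P0: Team Gamma 13/53 = 24.5%, the Platform team 91/259 = 35.1% → the Platform team
P2: Team Gamma 81/144 = 56.2%, the Platform team 101/148 = 68.2% → the Platform team
Overall: Team Gamma 476/842 = 56.5%, the Platform team 346/635 = 54.5% → Team Gamma
The Platform team wins each ticket group but Team Gamma wins overall — the comparison reverses. The Platform team's tickets skew toward P0, which has a lower base rate.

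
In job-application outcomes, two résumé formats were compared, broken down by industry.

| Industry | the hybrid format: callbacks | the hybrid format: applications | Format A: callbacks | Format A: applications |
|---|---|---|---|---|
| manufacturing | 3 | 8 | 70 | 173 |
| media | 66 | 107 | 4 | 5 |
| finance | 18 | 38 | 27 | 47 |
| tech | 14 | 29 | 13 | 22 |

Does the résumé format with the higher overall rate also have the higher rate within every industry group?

Manufacturing: the hybrid format 3/8 = 37.5%, Format A 70/173 = 40.5% → Format A
Media: the hybrid format 66/107 = 61.7%, Format A 4/5 = 80.0% → Format A
Finance: the hybrid format 18/38 = 47.4%, Format A 27/47 = 57.4% → Format A
Tech: the hybrid format 14/29 = 48.3%, Format A 13/22 = 59.1% → Format A
Overall: the hybrid format 101/182 = 55.5%, Format A 114/247 = 46.2% → the hybrid format
Format A wins each industry group but the hybrid format wins overall — the comparison reverses. Format A's applications skew toward manufacturing, which has a lower base rate.

No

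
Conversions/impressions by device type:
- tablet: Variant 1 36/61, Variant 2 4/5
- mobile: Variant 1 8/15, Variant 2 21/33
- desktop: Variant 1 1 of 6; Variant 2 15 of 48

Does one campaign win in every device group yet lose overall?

Tablet: Variant 1 36/61 = 59.0%, Variant 2 4/5 = 80.0% → Variant 2
Mobile: Variant 1 8/15 = 53.3%, Variant 2 21/33 = 63.6% → Variant 2
Desktop: Variant 1 1/6 = 16.7%, Variant 2 15/48 = 31.2% → Variant 2
Overall: Variant 1 45/82 = 54.9%, Variant 2 40/86 = 46.5% → Variant 1
Variant 2 wins each device group but Variant 1 wins overall — the comparison reverses. Variant 2's impressions skew toward desktop, which has a lower base rate.

Yes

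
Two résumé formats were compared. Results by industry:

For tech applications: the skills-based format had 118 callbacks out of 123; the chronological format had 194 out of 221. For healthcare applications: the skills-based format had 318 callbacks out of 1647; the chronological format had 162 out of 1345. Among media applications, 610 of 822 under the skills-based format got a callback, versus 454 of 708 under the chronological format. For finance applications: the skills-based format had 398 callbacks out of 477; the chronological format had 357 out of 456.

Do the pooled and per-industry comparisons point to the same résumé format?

Yes

Tech: the skills-based format 118/123 = 95.9%, the chronological format 194/221 = 87.8% → the skills-based format
Healthcare: the skills-based format 318/1647 = 19.3%, the chronological format 162/1345 = 12.0% → the skills-based format
Media: the skills-based format 610/822 = 74.2%, the chronological format 454/708 = 64.1% → the skills-based format
Finance: the skills-based format 398/477 = 83.4%, the chronological format 357/456 = 78.3% → the skills-based format
Overall: the skills-based format 1444/3069 = 47.1%, the chronological format 1167/2730 = 42.7% → the skills-based format
The skills-based format wins overall and in every industry group — no reversal.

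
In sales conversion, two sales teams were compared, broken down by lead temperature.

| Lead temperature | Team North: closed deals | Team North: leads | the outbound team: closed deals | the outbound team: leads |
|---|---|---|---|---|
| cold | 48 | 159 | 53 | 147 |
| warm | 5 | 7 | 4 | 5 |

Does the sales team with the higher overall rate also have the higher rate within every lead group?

Cold: Team North 48/159 = 30.2%, the outbound team 53/147 = 36.1% → the outbound team
Warm: Team North 5/7 = 71.4%, the outbound team 4/5 = 80.0% → the outbound team
Overall: Team North 53/166 = 31.9%, the outbound team 57/152 = 37.5% → the outbound team
The outbound team wins overall and in every lead group — no reversal.

Yes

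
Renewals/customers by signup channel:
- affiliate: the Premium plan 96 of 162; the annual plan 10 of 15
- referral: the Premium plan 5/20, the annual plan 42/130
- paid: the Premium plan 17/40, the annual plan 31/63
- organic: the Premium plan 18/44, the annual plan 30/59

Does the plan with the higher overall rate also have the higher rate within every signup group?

No

Affiliate: the Premium plan 96/162 = 59.3%, the annual plan 10/15 = 66.7% → the annual plan
Referral: the Premium plan 5/20 = 25.0%, the annual plan 42/130 = 32.3% → the annual plan
Paid: the Premium plan 17/40 = 42.5%, the annual plan 31/63 = 49.2% → the annual plan
Organic: the Premium plan 18/44 = 40.9%, the annual plan 30/59 = 50.8% → the annual plan
Overall: the Premium plan 136/266 = 51.1%, the annual plan 113/267 = 42.3% → the Premium plan
The annual plan wins each signup group but the Premium plan wins overall — the comparison reverses. The annual plan's customers skew toward referral, which has a lower base rate.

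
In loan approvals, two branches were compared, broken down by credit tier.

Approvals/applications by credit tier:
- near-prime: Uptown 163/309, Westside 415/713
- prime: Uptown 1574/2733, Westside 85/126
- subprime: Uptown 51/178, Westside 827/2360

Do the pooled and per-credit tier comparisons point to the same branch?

Near-prime: Uptown 163/309 = 52.8%, Westside 415/713 = 58.2% → Westside
Prime: Uptown 1574/2733 = 57.6%, Westside 85/126 = 67.5% → Westside
Subprime: Uptown 51/178 = 28.7%, Westside 827/2360 = 35.0% → Westside
Overall: Uptown 1788/3220 = 55.5%, Westside 1327/3199 = 41.5% → Uptown
Westside wins each credit group but Uptown wins overall — the comparison reverses. Westside's applications skew toward subprime, which has a lower base rate.

No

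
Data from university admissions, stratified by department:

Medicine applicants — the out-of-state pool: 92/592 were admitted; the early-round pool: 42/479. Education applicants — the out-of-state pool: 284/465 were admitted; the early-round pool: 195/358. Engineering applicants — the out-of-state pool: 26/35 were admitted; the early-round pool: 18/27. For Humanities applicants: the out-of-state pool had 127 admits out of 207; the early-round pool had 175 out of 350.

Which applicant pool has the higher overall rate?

the out-of-state pool

Medicine: the out-of-state pool 92/592 = 15.5%, the early-round pool 42/479 = 8.8% → the out-of-state pool
Education: the out-of-state pool 284/465 = 61.1%, the early-round pool 195/358 = 54.5% → the out-of-state pool
Engineering: the out-of-state pool 26/35 = 74.3%, the early-round pool 18/27 = 66.7% → the out-of-state pool
Humanities: the out-of-state pool 127/207 = 61.4%, the early-round pool 175/350 = 50.0% → the out-of-state pool
Overall: the out-of-state pool 529/1299 = 40.7%, the early-round pool 430/1214 = 35.4% → the out-of-state pool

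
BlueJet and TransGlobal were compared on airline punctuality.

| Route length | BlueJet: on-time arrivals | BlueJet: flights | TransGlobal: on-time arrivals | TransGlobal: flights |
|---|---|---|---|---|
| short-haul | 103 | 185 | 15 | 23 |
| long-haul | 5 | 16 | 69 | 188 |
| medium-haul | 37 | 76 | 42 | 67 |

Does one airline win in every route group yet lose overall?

Short-haul: BlueJet 103/185 = 55.7%, TransGlobal 15/23 = 65.2% → TransGlobal
Long-haul: BlueJet 5/16 = 31.2%, TransGlobal 69/188 = 36.7% → TransGlobal
Medium-haul: BlueJet 37/76 = 48.7%, TransGlobal 42/67 = 62.7% → TransGlobal
Overall: BlueJet 145/277 = 52.3%, TransGlobal 126/278 = 45.3% → BlueJet
TransGlobal wins each route group but BlueJet wins overall — the comparison reverses. TransGlobal's flights skew toward long-haul, which has a lower base rate.

Yes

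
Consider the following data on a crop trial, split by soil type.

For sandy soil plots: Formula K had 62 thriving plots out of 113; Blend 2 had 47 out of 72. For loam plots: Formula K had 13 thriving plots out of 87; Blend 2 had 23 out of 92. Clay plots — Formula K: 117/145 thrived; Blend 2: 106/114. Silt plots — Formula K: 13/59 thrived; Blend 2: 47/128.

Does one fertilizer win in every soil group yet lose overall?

No

Sandy soil: Formula K 62/113 = 54.9%, Blend 2 47/72 = 65.3% → Blend 2
Loam: Formula K 13/87 = 14.9%, Blend 2 23/92 = 25.0% → Blend 2
Clay: Formula K 117/145 = 80.7%, Blend 2 106/114 = 93.0% → Blend 2
Silt: Formula K 13/59 = 22.0%, Blend 2 47/128 = 36.7% → Blend 2
Overall: Formula K 205/404 = 50.7%, Blend 2 223/406 = 54.9% → Blend 2
Blend 2 wins overall and in every soil group — no reversal.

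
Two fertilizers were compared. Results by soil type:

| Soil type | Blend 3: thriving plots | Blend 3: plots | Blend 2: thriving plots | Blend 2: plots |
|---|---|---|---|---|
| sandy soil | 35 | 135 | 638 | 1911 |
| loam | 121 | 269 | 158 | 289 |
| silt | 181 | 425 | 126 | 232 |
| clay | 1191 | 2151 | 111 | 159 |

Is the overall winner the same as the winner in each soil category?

Sandy soil: Blend 3 35/135 = 25.9%, Blend 2 638/1911 = 33.4% → Blend 2
Loam: Blend 3 121/269 = 45.0%, Blend 2 158/289 = 54.7% → Blend 2
Silt: Blend 3 181/425 = 42.6%, Blend 2 126/232 = 54.3% → Blend 2
Clay: Blend 3 1191/2151 = 55.4%, Blend 2 111/159 = 69.8% → Blend 2
Overall: Blend 3 1528/2980 = 51.3%, Blend 2 1033/2591 = 39.9% → Blend 3
Blend 2 wins each soil group but Blend 3 wins overall — the comparison reverses. Blend 2's plots skew toward sandy soil, which has a lower base rate.

No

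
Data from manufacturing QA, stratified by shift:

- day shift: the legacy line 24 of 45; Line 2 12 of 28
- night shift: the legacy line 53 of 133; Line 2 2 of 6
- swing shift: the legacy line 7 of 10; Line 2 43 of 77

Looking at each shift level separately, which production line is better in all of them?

the legacy line

Day shift: the legacy line 24/45 = 53.3%, Line 2 12/28 = 42.9% → the legacy line
Night shift: the legacy line 53/133 = 39.8%, Line 2 2/6 = 33.3% → the legacy line
Swing shift: the legacy line 7/10 = 70.0%, Line 2 43/77 = 55.8% → the legacy line
The legacy line has the higher rate in all 3 groups.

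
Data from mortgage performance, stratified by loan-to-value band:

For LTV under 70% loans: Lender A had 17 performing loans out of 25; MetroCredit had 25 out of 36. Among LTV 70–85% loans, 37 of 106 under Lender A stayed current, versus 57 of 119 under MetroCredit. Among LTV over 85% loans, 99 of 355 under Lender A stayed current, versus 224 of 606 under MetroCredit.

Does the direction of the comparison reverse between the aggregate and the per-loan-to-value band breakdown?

No

LTV under 70%: Lender A 17/25 = 68.0%, MetroCredit 25/36 = 69.4% → MetroCredit
LTV 70–85%: Lender A 37/106 = 34.9%, MetroCredit 57/119 = 47.9% → MetroCredit
LTV over 85%: Lender A 99/355 = 27.9%, MetroCredit 224/606 = 37.0% → MetroCredit
Overall: Lender A 153/486 = 31.5%, MetroCredit 306/761 = 40.2% → MetroCredit
MetroCredit wins overall and in every loan-to-value group — no reversal.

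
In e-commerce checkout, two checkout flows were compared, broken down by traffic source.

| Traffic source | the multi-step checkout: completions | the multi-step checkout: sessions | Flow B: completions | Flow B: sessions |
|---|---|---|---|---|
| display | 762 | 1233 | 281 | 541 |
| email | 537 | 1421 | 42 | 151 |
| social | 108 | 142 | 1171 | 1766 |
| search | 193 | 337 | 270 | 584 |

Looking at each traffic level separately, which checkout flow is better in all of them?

Display: the multi-step checkout 762/1233 = 61.8%, Flow B 281/541 = 51.9% → the multi-step checkout
Email: the multi-step checkout 537/1421 = 37.8%, Flow B 42/151 = 27.8% → the multi-step checkout
Social: the multi-step checkout 108/142 = 76.1%, Flow B 1171/1766 = 66.3% → the multi-step checkout
Search: the multi-step checkout 193/337 = 57.3%, Flow B 270/584 = 46.2% → the multi-step checkout
The multi-step checkout has the higher rate in all 4 groups.

the multi-step checkout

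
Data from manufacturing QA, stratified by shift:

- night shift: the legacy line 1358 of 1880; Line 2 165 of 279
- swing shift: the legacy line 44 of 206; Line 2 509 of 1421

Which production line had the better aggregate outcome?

the legacy line

Night shift: the legacy line 1358/1880 = 72.2%, Line 2 165/279 = 59.1% → the legacy line
Swing shift: the legacy line 44/206 = 21.4%, Line 2 509/1421 = 35.8% → Line 2
Overall: the legacy line 1402/2086 = 67.2%, Line 2 674/1700 = 39.6% → the legacy line
(Neither sweeps every shift group, but the legacy line has the higher pooled rate.)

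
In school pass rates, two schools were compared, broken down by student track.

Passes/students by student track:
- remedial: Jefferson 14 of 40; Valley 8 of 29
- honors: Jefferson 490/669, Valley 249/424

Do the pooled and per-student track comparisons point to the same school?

Yes

Remedial: Jefferson 14/40 = 35.0%, Valley 8/29 = 27.6% → Jefferson
Honors: Jefferson 490/669 = 73.2%, Valley 249/424 = 58.7% → Jefferson
Overall: Jefferson 504/709 = 71.1%, Valley 257/453 = 56.7% → Jefferson
Jefferson wins overall and in every student group — no reversal.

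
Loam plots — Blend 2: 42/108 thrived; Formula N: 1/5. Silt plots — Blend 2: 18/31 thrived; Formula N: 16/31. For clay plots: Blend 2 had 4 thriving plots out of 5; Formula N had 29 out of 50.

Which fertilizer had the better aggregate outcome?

Formula N

Loam: Blend 2 42/108 = 38.9%, Formula N 1/5 = 20.0% → Blend 2
Silt: Blend 2 18/31 = 58.1%, Formula N 16/31 = 51.6% → Blend 2
Clay: Blend 2 4/5 = 80.0%, Formula N 29/50 = 58.0% → Blend 2
Overall: Blend 2 64/144 = 44.4%, Formula N 46/86 = 53.5% → Formula N
(Blend 2 wins every soil group but Formula N wins overall — Blend 2's plots skew toward the low-rate loam group.)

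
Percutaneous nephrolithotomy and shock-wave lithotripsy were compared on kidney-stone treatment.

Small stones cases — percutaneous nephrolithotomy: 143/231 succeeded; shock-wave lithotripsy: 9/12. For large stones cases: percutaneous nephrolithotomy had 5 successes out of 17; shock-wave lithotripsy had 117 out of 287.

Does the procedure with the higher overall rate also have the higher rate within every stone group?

Small stones: percutaneous nephrolithotomy 143/231 = 61.9%, shock-wave lithotripsy 9/12 = 75.0% → shock-wave lithotripsy
Large stones: percutaneous nephrolithotomy 5/17 = 29.4%, shock-wave lithotripsy 117/287 = 40.8% → shock-wave lithotripsy
Overall: percutaneous nephrolithotomy 148/248 = 59.7%, shock-wave lithotripsy 126/299 = 42.1% → percutaneous nephrolithotomy
Shock-wave lithotripsy wins each stone group but percutaneous nephrolithotomy wins overall — the comparison reverses. Shock-wave lithotripsy's cases skew toward large stones, which has a lower base rate.

No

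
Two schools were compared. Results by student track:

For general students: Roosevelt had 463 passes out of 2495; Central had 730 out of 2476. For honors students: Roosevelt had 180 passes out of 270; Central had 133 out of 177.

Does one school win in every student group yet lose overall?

No

General: Roosevelt 463/2495 = 18.6%, Central 730/2476 = 29.5% → Central
Honors: Roosevelt 180/270 = 66.7%, Central 133/177 = 75.1% → Central
Overall: Roosevelt 643/2765 = 23.3%, Central 863/2653 = 32.5% → Central
Central wins overall and in every student group — no reversal.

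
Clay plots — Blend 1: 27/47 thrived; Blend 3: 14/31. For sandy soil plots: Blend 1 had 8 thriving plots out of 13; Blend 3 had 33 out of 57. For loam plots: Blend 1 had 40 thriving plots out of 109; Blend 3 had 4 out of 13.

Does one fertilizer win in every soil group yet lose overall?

Clay: Blend 1 27/47 = 57.4%, Blend 3 14/31 = 45.2% → Blend 1
Sandy soil: Blend 1 8/13 = 61.5%, Blend 3 33/57 = 57.9% → Blend 1
Loam: Blend 1 40/109 = 36.7%, Blend 3 4/13 = 30.8% → Blend 1
Overall: Blend 1 75/169 = 44.4%, Blend 3 51/101 = 50.5% → Blend 3
Blend 1 wins each soil group but Blend 3 wins overall — the comparison reverses. Blend 1's plots skew toward loam, which has a lower base rate.

Yes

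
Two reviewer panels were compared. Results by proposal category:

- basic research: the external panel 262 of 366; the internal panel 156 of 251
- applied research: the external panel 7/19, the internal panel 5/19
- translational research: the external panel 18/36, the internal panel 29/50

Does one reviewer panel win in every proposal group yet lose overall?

Basic research: the external panel 262/366 = 71.6%, the internal panel 156/251 = 62.2% → the external panel
Applied research: the external panel 7/19 = 36.8%, the internal panel 5/19 = 26.3% → the external panel
Translational research: the external panel 18/36 = 50.0%, the internal panel 29/50 = 58.0% → the internal panel
Overall: the external panel 287/421 = 68.2%, the internal panel 190/320 = 59.4% → the external panel
Neither sweeps: the external panel wins 2 of 3 groups, the internal panel wins 1. The external panel wins overall but not every group — no Simpson reversal.

No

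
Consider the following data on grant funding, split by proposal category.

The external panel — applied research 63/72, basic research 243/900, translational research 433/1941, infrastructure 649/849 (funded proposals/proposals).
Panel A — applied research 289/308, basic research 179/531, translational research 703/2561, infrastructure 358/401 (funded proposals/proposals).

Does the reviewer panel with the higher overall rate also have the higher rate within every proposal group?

Applied research: the external panel 63/72 = 87.5%, Panel A 289/308 = 93.8% → Panel A
Basic research: the external panel 243/900 = 27.0%, Panel A 179/531 = 33.7% → Panel A
Translational research: the external panel 433/1941 = 22.3%, Panel A 703/2561 = 27.5% → Panel A
Infrastructure: the external panel 649/849 = 76.4%, Panel A 358/401 = 89.3% → Panel A
Overall: the external panel 1388/3762 = 36.9%, Panel A 1529/3801 = 40.2% → Panel A
Panel A wins overall and in every proposal group — no reversal.

Yes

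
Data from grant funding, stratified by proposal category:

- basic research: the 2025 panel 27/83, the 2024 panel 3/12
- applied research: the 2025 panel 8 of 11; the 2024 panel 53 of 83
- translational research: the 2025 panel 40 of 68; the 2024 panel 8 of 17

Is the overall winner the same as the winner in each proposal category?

Basic research: the 2025 panel 27/83 = 32.5%, the 2024 panel 3/12 = 25.0% → the 2025 panel
Applied research: the 2025 panel 8/11 = 72.7%, the 2024 panel 53/83 = 63.9% → the 2025 panel
Translational research: the 2025 panel 40/68 = 58.8%, the 2024 panel 8/17 = 47.1% → the 2025 panel
Overall: the 2025 panel 75/162 = 46.3%, the 2024 panel 64/112 = 57.1% → the 2024 panel
The 2025 panel wins each proposal group but the 2024 panel wins overall — the comparison reverses. The 2025 panel's proposals skew toward basic research, which has a lower base rate.

No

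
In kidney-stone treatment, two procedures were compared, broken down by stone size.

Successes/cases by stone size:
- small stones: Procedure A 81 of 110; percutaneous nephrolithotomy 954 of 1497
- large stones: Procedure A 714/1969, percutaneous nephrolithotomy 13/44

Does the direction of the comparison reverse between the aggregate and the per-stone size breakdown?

Yes

Small stones: Procedure A 81/110 = 73.6%, percutaneous nephrolithotomy 954/1497 = 63.7% → Procedure A
Large stones: Procedure A 714/1969 = 36.3%, percutaneous nephrolithotomy 13/44 = 29.5% → Procedure A
Overall: Procedure A 795/2079 = 38.2%, percutaneous nephrolithotomy 967/1541 = 62.8% → percutaneous nephrolithotomy
Procedure A wins each stone group but percutaneous nephrolithotomy wins overall — the comparison reverses. Procedure A's cases skew toward large stones, which has a lower base rate.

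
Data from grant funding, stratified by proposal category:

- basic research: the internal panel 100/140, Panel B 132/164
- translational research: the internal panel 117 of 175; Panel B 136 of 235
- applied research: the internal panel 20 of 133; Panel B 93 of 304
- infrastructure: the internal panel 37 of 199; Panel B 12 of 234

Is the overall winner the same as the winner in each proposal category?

No

Basic research: the internal panel 100/140 = 71.4%, Panel B 132/164 = 80.5% → Panel B
Translational research: the internal panel 117/175 = 66.9%, Panel B 136/235 = 57.9% → the internal panel
Applied research: the internal panel 20/133 = 15.0%, Panel B 93/304 = 30.6% → Panel B
Infrastructure: the internal panel 37/199 = 18.6%, Panel B 12/234 = 5.1% → the internal panel
Overall: the internal panel 274/647 = 42.3%, Panel B 373/937 = 39.8% → the internal panel
Neither sweeps: the internal panel wins 2 of 4 groups, Panel B wins 2. The internal panel wins overall but not every group — no Simpson reversal.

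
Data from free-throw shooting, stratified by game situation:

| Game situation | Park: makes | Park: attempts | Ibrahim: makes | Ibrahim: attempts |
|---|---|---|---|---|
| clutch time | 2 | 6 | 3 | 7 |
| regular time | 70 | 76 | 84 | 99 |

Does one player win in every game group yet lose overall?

No

Clutch time: Park 2/6 = 33.3%, Ibrahim 3/7 = 42.9% → Ibrahim
Regular time: Park 70/76 = 92.1%, Ibrahim 84/99 = 84.8% → Park
Overall: Park 72/82 = 87.8%, Ibrahim 87/106 = 82.1% → Park
Neither sweeps: Park wins 1 of 2 groups, Ibrahim wins 1. Park wins overall but not every group — no Simpson reversal.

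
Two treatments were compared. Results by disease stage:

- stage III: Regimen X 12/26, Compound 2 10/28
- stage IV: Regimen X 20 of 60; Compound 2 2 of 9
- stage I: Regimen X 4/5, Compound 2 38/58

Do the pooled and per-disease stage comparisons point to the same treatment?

Stage III: Regimen X 12/26 = 46.2%, Compound 2 10/28 = 35.7% → Regimen X
Stage IV: Regimen X 20/60 = 33.3%, Compound 2 2/9 = 22.2% → Regimen X
Stage I: Regimen X 4/5 = 80.0%, Compound 2 38/58 = 65.5% → Regimen X
Overall: Regimen X 36/91 = 39.6%, Compound 2 50/95 = 52.6% → Compound 2
Regimen X wins each disease group but Compound 2 wins overall — the comparison reverses. Regimen X's patients skew toward stage IV, which has a lower base rate.

No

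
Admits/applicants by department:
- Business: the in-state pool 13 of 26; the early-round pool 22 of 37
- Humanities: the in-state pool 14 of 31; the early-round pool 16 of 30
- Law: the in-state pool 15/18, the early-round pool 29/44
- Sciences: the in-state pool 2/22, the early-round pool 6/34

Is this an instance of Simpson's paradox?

No

Business: the in-state pool 13/26 = 50.0%, the early-round pool 22/37 = 59.5% → the early-round pool
Humanities: the in-state pool 14/31 = 45.2%, the early-round pool 16/30 = 53.3% → the early-round pool
Law: the in-state pool 15/18 = 83.3%, the early-round pool 29/44 = 65.9% → the in-state pool
Sciences: the in-state pool 2/22 = 9.1%, the early-round pool 6/34 = 17.6% → the early-round pool
Overall: the in-state pool 44/97 = 45.4%, the early-round pool 73/145 = 50.3% → the early-round pool
Neither sweeps: the in-state pool wins 1 of 4 groups, the early-round pool wins 3. The early-round pool wins overall but not every group — no Simpson reversal.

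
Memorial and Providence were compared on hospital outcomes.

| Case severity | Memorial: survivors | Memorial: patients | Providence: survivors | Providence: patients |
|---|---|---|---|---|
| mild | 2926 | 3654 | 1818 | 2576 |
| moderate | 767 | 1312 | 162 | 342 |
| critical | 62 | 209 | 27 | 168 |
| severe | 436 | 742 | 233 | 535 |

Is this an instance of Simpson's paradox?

No

Mild: Memorial 2926/3654 = 80.1%, Providence 1818/2576 = 70.6% → Memorial
Moderate: Memorial 767/1312 = 58.5%, Providence 162/342 = 47.4% → Memorial
Critical: Memorial 62/209 = 29.7%, Providence 27/168 = 16.1% → Memorial
Severe: Memorial 436/742 = 58.8%, Providence 233/535 = 43.6% → Memorial
Overall: Memorial 4191/5917 = 70.8%, Providence 2240/3621 = 61.9% → Memorial
Memorial wins overall and in every case group — no reversal.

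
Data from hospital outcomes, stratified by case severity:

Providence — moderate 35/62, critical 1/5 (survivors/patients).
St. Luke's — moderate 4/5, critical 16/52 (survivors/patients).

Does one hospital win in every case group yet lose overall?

Yes

Moderate: Providence 35/62 = 56.5%, St. Luke's 4/5 = 80.0% → St. Luke's
Critical: Providence 1/5 = 20.0%, St. Luke's 16/52 = 30.8% → St. Luke's
Overall: Providence 36/67 = 53.7%, St. Luke's 20/57 = 35.1% → Providence
St. Luke's wins each case group but Providence wins overall — the comparison reverses. St. Luke's's patients skew toward critical, which has a lower base rate.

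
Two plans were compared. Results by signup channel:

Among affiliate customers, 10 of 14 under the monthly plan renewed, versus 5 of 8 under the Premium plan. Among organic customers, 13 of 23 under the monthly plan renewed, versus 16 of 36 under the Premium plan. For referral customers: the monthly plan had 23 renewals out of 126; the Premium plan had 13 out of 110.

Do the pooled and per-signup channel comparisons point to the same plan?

Affiliate: the monthly plan 10/14 = 71.4%, the Premium plan 5/8 = 62.5% → the monthly plan
Organic: the monthly plan 13/23 = 56.5%, the Premium plan 16/36 = 44.4% → the monthly plan
Referral: the monthly plan 23/126 = 18.3%, the Premium plan 13/110 = 11.8% → the monthly plan
Overall: the monthly plan 46/163 = 28.2%, the Premium plan 34/154 = 22.1% → the monthly plan
The monthly plan wins overall and in every signup group — no reversal.

Yes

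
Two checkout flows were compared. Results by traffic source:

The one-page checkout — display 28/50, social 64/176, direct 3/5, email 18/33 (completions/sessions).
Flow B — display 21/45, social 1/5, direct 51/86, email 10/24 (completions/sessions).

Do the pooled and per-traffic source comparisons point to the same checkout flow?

No

Display: the one-page checkout 28/50 = 56.0%, Flow B 21/45 = 46.7% → the one-page checkout
Social: the one-page checkout 64/176 = 36.4%, Flow B 1/5 = 20.0% → the one-page checkout
Direct: the one-page checkout 3/5 = 60.0%, Flow B 51/86 = 59.3% → the one-page checkout
Email: the one-page checkout 18/33 = 54.5%, Flow B 10/24 = 41.7% → the one-page checkout
Overall: the one-page checkout 113/264 = 42.8%, Flow B 83/160 = 51.9% → Flow B
The one-page checkout wins each traffic group but Flow B wins overall — the comparison reverses. The one-page checkout's sessions skew toward social, which has a lower base rate.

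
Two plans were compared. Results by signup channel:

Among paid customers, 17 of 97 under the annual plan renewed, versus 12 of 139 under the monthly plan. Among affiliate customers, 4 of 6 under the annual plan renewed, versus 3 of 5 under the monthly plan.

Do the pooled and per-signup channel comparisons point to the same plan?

Yes

Paid: the annual plan 17/97 = 17.5%, the monthly plan 12/139 = 8.6% → the annual plan
Affiliate: the annual plan 4/6 = 66.7%, the monthly plan 3/5 = 60.0% → the annual plan
Overall: the annual plan 21/103 = 20.4%, the monthly plan 15/144 = 10.4% → the annual plan
The annual plan wins overall and in every signup group — no reversal.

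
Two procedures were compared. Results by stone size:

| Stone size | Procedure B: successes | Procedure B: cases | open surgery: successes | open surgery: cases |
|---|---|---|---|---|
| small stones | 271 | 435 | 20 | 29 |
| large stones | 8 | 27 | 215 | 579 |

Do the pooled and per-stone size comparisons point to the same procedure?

No

Small stones: Procedure B 271/435 = 62.3%, open surgery 20/29 = 69.0% → open surgery
Large stones: Procedure B 8/27 = 29.6%, open surgery 215/579 = 37.1% → open surgery
Overall: Procedure B 279/462 = 60.4%, open surgery 235/608 = 38.7% → Procedure B
Open surgery wins each stone group but Procedure B wins overall — the comparison reverses. Open surgery's cases skew toward large stones, which has a lower base rate.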